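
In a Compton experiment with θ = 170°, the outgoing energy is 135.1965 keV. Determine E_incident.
284.7000 keV

Convert final energy to wavelength (hc ≈ 1239.842 keV·pm):
λ' = hc/E' = 1239.842 / 135.1965 = 9.1707 pm

Calculate the Compton shift:
Δλ = λ_C(1 - cos(170°))
Δλ = 2.4263 × (1 - cos(170°))
Δλ = 4.8158 pm

Initial wavelength:
λ = λ' - Δλ = 9.1707 - 4.8158 = 4.3549 pm

Initial energy:
E = hc/λ = 1239.842 / 4.3549 = 284.7000 keV

(Intermediate values are shown rounded; full precision is carried through to the final answer.)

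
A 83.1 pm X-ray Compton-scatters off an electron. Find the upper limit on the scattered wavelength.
87.9526 pm (at θ = 180°)

The Compton shift is Δλ = λ_C(1 − cos θ).

Since cos θ ranges from −1 to 1, the factor (1 − cos θ) ranges from 0 to 2; the maximum shift occurs at θ = 180° (backscattering):
Δλ_max = 2λ_C = 2 × 2.4263 pm = 4.8526 pm

Maximum scattered wavelength:
λ'_max = λ₀ + Δλ_max = 83.1 + 4.8526 = 87.9526 pm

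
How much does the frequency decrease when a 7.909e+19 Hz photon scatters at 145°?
4.255e+19 Hz (decrease)

Convert frequency to wavelength (c = 299792458 m/s):
λ₀ = c/f₀ = 299792458/7.909e+19 = 3.7905229e-12 m = 3.7905 pm

Calculate Compton shift:
Δλ = λ_C(1 - cos(145°)) = 4.4138 pm

Final wavelength:
λ' = λ₀ + Δλ = 3.7905 + 4.4138 = 8.2044 pm

Final frequency:
f' = c/λ' = 299792458/8.2043501e-12 = 3.6540671e+19 Hz

Frequency shift (decrease):
Δf = f₀ - f' = 7.909e+19 - 3.6540671e+19 = 4.255e+19 Hz

(Intermediate values are shown rounded; full precision is carried through to the final answer.)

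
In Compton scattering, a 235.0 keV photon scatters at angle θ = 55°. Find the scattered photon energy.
196.4710 keV

First convert energy to wavelength:
λ = hc/E, with hc ≈ 1239.842 keV·pm (i.e. 1239.842 eV·nm)

For E = 235.0 keV = 235000 eV:
λ = 1239.842 keV·pm / 235.0 keV
λ = 5.2759 pm

Calculate the Compton shift:
Δλ = λ_C(1 - cos(55°)) = 2.4263 × 0.4264
Δλ = 1.0346 pm

Final wavelength:
λ' = 5.2759 + 1.0346 = 6.3106 pm

Final energy:
E' = hc/λ' = 1239.842 / 6.3106 = 196.4710 keV

(Intermediate values are shown rounded; full precision is carried through to the final answer.)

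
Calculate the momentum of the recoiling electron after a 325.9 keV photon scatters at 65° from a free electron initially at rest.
1.6673e-22 kg·m/s

The electron is initially at rest, so by conservation of momentum:
p⃗_e = p⃗₀ − p⃗'  (incident photon momentum minus scattered photon momentum)

Photon momentum magnitudes (p = h/λ = E/c):
λ₀ = hc/E₀ = 3.8044 pm → p₀ = h/λ₀ = 1.7417e-22 kg·m/s
Δλ = λ_C(1 − cos 65°) = 1.4009 pm
λ' = 5.2053 pm → p' = h/λ' = 1.2730e-22 kg·m/s

The scattered photon makes angle θ = 65° with the incident direction, so by the law of cosines:
|p⃗_e|² = p₀² + p'² − 2p₀p'cos θ
|p⃗_e|² = (1.7417e-22)² + (1.2730e-22)² − 2·1.7417e-22·1.2730e-22·cos(65°)
|p⃗_e| = 1.6673e-22 kg·m/s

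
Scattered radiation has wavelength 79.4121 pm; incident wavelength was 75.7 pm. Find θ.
122.00°

First find the wavelength shift:
Δλ = λ' - λ = 79.4121 - 75.7 = 3.7121 pm

Using Δλ = λ_C(1 - cos θ), with λ_C = h/(m_e·c) ≈ 2.42631024 pm:
cos θ = 1 - Δλ/λ_C
cos θ = 1 - 3.7121/2.42631024
cos θ = -0.529936

θ = arccos(-0.529936)
θ = 122.00°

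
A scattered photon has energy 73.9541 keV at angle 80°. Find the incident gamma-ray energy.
83.9999 keV

Convert final energy to wavelength (hc ≈ 1239.842 keV·pm):
λ' = hc/E' = 1239.842 / 73.9541 = 16.7650 pm

Calculate the Compton shift:
Δλ = λ_C(1 - cos(80°))
Δλ = 2.4263 × (1 - cos(80°))
Δλ = 2.0050 pm

Initial wavelength:
λ = λ' - Δλ = 16.7650 - 2.0050 = 14.7600 pm

Initial energy:
E = hc/λ = 1239.842 / 14.7600 = 83.9999 keV

(Intermediate values are shown rounded; full precision is carried through to the final answer.)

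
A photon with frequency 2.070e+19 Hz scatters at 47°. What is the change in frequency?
1.047e+18 Hz (decrease)

Convert frequency to wavelength (c = 299792458 m/s):
λ₀ = c/f₀ = 299792458/2.070e+19 = 1.4482727e-11 m = 14.4827 pm

Calculate Compton shift:
Δλ = λ_C(1 - cos(47°)) = 0.7716 pm

Final wavelength:
λ' = λ₀ + Δλ = 14.4827 + 0.7716 = 15.2543 pm

Final frequency:
f' = c/λ' = 299792458/1.5254298e-11 = 1.9652983e+19 Hz

Frequency shift (decrease):
Δf = f₀ - f' = 2.070e+19 - 1.9652983e+19 = 1.047e+18 Hz

(Intermediate values are shown rounded; full precision is carried through to the final answer.)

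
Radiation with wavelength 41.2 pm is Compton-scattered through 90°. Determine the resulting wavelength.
43.6263 pm

Using the Compton scattering formula:
λ' = λ + Δλ = λ + λ_C(1 - cos θ)

Given:
- Initial wavelength λ = 41.2 pm
- Scattering angle θ = 90°
- Compton wavelength λ_C ≈ 2.4263 pm

Calculate the shift:
Δλ = 2.4263 × (1 - cos(90°))
Δλ = 2.4263 × 1.0000
Δλ = 2.4263 pm

Final wavelength:
λ' = 41.2 + 2.4263 = 43.6263 pm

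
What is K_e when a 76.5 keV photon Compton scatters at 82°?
8.7332 keV

By energy conservation: K_e = E_initial - E_final

First find the scattered photon energy:
Initial wavelength: λ = hc/E = 16.2071 pm
Compton shift: Δλ = λ_C(1 - cos(82°)) = 2.0886 pm
Final wavelength: λ' = 16.2071 + 2.0886 = 18.2957 pm
Final photon energy: E' = hc/λ' = 67.7668 keV

Electron kinetic energy:
K_e = E - E' = 76.5000 - 67.7668 = 8.7332 keV

(Intermediate values are shown rounded; full precision is carried through to the final answer.)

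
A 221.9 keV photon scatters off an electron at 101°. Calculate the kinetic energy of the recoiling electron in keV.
75.6347 keV

By energy conservation: K_e = E_initial - E_final

First find the scattered photon energy:
Initial wavelength: λ = hc/E = 5.5874 pm
Compton shift: Δλ = λ_C(1 - cos(101°)) = 2.8893 pm
Final wavelength: λ' = 5.5874 + 2.8893 = 8.4767 pm
Final photon energy: E' = hc/λ' = 146.2653 keV

Electron kinetic energy:
K_e = E - E' = 221.9000 - 146.2653 = 75.6347 keV

(Intermediate values are shown rounded; full precision is carried through to the final answer.)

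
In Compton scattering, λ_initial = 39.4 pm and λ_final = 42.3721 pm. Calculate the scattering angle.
103.00°

First find the wavelength shift:
Δλ = λ' - λ = 42.3721 - 39.4 = 2.9721 pm

Using Δλ = λ_C(1 - cos θ), with λ_C = h/(m_e·c) ≈ 2.42631024 pm:
cos θ = 1 - Δλ/λ_C
cos θ = 1 - 2.9721/2.42631024
cos θ = -0.224946

θ = arccos(-0.224946)
θ = 103.00°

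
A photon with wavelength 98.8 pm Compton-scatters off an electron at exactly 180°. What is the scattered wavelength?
103.6526 pm

Using the Compton formula: λ' = λ + λ_C(1 − cos θ)

For θ = 180°, cos θ = -1 (exact) = -1.0000, so:
1 − cos 180° = 1 − (-1) = 2.0000

Δλ = λ_C × 2.0000 = 2.4263 × 2.0000 = 4.8526 pm

λ' = 98.8 + 4.8526 = 103.6526 pm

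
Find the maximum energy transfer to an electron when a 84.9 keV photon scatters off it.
21.1752 keV

Maximum energy transfer occurs at θ = 180° (backscattering).

Initial photon: E₀ = 84.9 keV → λ₀ = 14.6036 pm

Maximum Compton shift (at 180°):
Δλ_max = 2λ_C = 2 × 2.4263 = 4.8526 pm

Final wavelength:
λ' = 14.6036 + 4.8526 = 19.4562 pm

Minimum photon energy (maximum energy to electron):
E'_min = hc/λ' = 63.7248 keV

Maximum electron kinetic energy:
K_max = E₀ - E'_min = 84.9000 - 63.7248 = 21.1752 keV

(Intermediate values are shown rounded; full precision is carried through to the final answer.)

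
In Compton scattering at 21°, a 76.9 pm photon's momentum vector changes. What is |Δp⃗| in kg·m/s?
3.1372e-24 kg·m/s

Photon momentum magnitude is p = h/λ.

Initial momentum:
p₀ = h/λ = 6.6261e-34/7.6900e-11 = 8.6165e-24 kg·m/s

After scattering:
λ' = λ + Δλ = 76.9 + 0.1612 = 77.0612 pm
p' = h/λ' = 6.6261e-34/7.7061e-11 = 8.5985e-24 kg·m/s

Momentum is a vector; the scattered photon's direction makes angle θ = 21° with the incident direction. The magnitude of the vector change Δp⃗ = p⃗₀ − p⃗' is found from the law of cosines:
|Δp⃗|² = p₀² + p'² − 2p₀p'cos θ
|Δp⃗|² = (8.6165e-24)² + (8.5985e-24)² − 2·8.6165e-24·8.5985e-24·cos(21°)
|Δp⃗| = 3.1372e-24 kg·m/s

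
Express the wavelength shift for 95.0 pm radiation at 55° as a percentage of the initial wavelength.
1.0891%

Calculate the Compton shift:
Δλ = λ_C(1 - cos(55°))
Δλ = 2.4263 × (1 - cos(55°))
Δλ = 2.4263 × 0.4264
Δλ = 1.0346 pm

Percentage change:
(Δλ/λ₀) × 100 = (1.0346/95.0) × 100
= 1.0891%

(Intermediate values are shown rounded; full precision is carried through to the final answer.)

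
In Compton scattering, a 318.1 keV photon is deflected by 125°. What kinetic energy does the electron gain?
157.4078 keV

By energy conservation: K_e = E_initial - E_final

First find the scattered photon energy:
Initial wavelength: λ = hc/E = 3.8976 pm
Compton shift: Δλ = λ_C(1 - cos(125°)) = 3.8180 pm
Final wavelength: λ' = 3.8976 + 3.8180 = 7.7156 pm
Final photon energy: E' = hc/λ' = 160.6922 keV

Electron kinetic energy:
K_e = E - E' = 318.1000 - 160.6922 = 157.4078 keV

(Intermediate values are shown rounded; full precision is carried through to the final answer.)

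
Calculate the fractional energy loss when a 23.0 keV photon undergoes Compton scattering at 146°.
0.0761 (or 7.61%)

Calculate initial and final photon energies:

Initial: E₀ = 23.0 keV → λ₀ = 53.9062 pm
Compton shift: Δλ = 4.4378 pm
Final wavelength: λ' = 58.3440 pm
Final energy: E' = 21.2506 keV

Fractional energy loss:
(E₀ - E')/E₀ = (23.0000 - 21.2506)/23.0000
= 1.7494/23.0000
= 0.0761
= 7.61%

(Intermediate values are shown rounded; full precision is carried through to the final answer.)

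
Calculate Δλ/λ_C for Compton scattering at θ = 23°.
0.0795 λ_C

The Compton shift formula is:
Δλ = λ_C(1 - cos θ)

Dividing both sides by λ_C:
Δλ/λ_C = 1 - cos θ

For θ = 23°:
Δλ/λ_C = 1 - cos(23°)
Δλ/λ_C = 1 - 0.9205
Δλ/λ_C = 0.0795

This means the shift is 0.0795 × λ_C = 0.1929 pm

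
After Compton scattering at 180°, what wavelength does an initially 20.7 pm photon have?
25.5526 pm

Using the Compton formula: λ' = λ + λ_C(1 − cos θ)

For θ = 180°, cos θ = -1 (exact) = -1.0000, so:
1 − cos 180° = 1 − (-1) = 2.0000

Δλ = λ_C × 2.0000 = 2.4263 × 2.0000 = 4.8526 pm

λ' = 20.7 + 4.8526 = 25.5526 pm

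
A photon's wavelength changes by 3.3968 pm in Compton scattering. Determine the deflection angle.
113.58°

From the Compton formula Δλ = λ_C(1 - cos θ), we can solve for θ:

cos θ = 1 - Δλ/λ_C

Given:
- Δλ = 3.3968 pm
- λ_C = h/(m_e·c) ≈ 2.42631024 pm

cos θ = 1 - 3.3968/2.42631024
cos θ = 1 - 1.399986
cos θ = -0.399986

θ = arccos(-0.399986)
θ = 113.58°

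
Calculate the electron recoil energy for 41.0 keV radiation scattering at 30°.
0.4360 keV

By energy conservation: K_e = E_initial - E_final

First find the scattered photon energy:
Initial wavelength: λ = hc/E = 30.2400 pm
Compton shift: Δλ = λ_C(1 - cos(30°)) = 0.3251 pm
Final wavelength: λ' = 30.2400 + 0.3251 = 30.5651 pm
Final photon energy: E' = hc/λ' = 40.5640 keV

Electron kinetic energy:
K_e = E - E' = 41.0000 - 40.5640 = 0.4360 keV

(Intermediate values are shown rounded; full precision is carried through to the final answer.)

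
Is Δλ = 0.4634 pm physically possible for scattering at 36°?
Yes, consistent

Calculate the expected shift for θ = 36°:

Δλ_expected = λ_C(1 - cos(36°))
Δλ_expected = 2.4263 × (1 - cos(36°))
Δλ_expected = 2.4263 × 0.1910
Δλ_expected = 0.4634 pm

Given shift: 0.4634 pm
Expected shift: 0.4634 pm
Difference: 0.0000 pm

The values match. This is consistent with Compton scattering at the stated angle.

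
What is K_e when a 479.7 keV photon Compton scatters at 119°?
279.3127 keV

By energy conservation: K_e = E_initial - E_final

First find the scattered photon energy:
Initial wavelength: λ = hc/E = 2.5846 pm
Compton shift: Δλ = λ_C(1 - cos(119°)) = 3.6026 pm
Final wavelength: λ' = 2.5846 + 3.6026 = 6.1872 pm
Final photon energy: E' = hc/λ' = 200.3873 keV

Electron kinetic energy:
K_e = E - E' = 479.7000 - 200.3873 = 279.3127 keV

(Intermediate values are shown rounded; full precision is carried through to the final answer.)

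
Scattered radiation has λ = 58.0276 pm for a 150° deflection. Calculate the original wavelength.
53.5000 pm

From λ' = λ + Δλ, we have λ = λ' - Δλ

First calculate the Compton shift:
Δλ = λ_C(1 - cos θ)
Δλ = 2.4263 × (1 - cos(150°))
Δλ = 2.4263 × 1.8660
Δλ = 4.5276 pm

Initial wavelength:
λ = λ' - Δλ
λ = 58.0276 - 4.5276
λ = 53.5000 pm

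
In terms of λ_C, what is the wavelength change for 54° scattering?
0.4122 λ_C

The Compton shift formula is:
Δλ = λ_C(1 - cos θ)

Dividing both sides by λ_C:
Δλ/λ_C = 1 - cos θ

For θ = 54°:
Δλ/λ_C = 1 - cos(54°)
Δλ/λ_C = 1 - 0.5878
Δλ/λ_C = 0.4122

This means the shift is 0.4122 × λ_C = 1.0002 pm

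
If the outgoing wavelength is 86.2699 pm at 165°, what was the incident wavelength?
81.5000 pm

From λ' = λ + Δλ, we have λ = λ' - Δλ

First calculate the Compton shift:
Δλ = λ_C(1 - cos θ)
Δλ = 2.4263 × (1 - cos(165°))
Δλ = 2.4263 × 1.9659
Δλ = 4.7699 pm

Initial wavelength:
λ = λ' - Δλ
λ = 86.2699 - 4.7699
λ = 81.5000 pm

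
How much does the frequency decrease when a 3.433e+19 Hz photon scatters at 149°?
1.168e+19 Hz (decrease)

Convert frequency to wavelength (c = 299792458 m/s):
λ₀ = c/f₀ = 299792458/3.433e+19 = 8.7326670e-12 m = 8.7327 pm

Calculate Compton shift:
Δλ = λ_C(1 - cos(149°)) = 4.5061 pm

Final wavelength:
λ' = λ₀ + Δλ = 8.7327 + 4.5061 = 13.2387 pm

Final frequency:
f' = c/λ' = 299792458/1.3238731e-11 = 2.2645105e+19 Hz

Frequency shift (decrease):
Δf = f₀ - f' = 3.433e+19 - 2.2645105e+19 = 1.168e+19 Hz

(Intermediate values are shown rounded; full precision is carried through to the final answer.)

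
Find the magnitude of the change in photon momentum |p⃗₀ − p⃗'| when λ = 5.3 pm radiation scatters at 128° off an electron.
1.7849e-22 kg·m/s

Photon momentum magnitude is p = h/λ.

Initial momentum:
p₀ = h/λ = 6.6261e-34/5.3000e-12 = 1.2502e-22 kg·m/s

After scattering:
λ' = λ + Δλ = 5.3 + 3.9201 = 9.2201 pm
p' = h/λ' = 6.6261e-34/9.2201e-12 = 7.1866e-23 kg·m/s

Momentum is a vector; the scattered photon's direction makes angle θ = 128° with the incident direction. The magnitude of the vector change Δp⃗ = p⃗₀ − p⃗' is found from the law of cosines:
|Δp⃗|² = p₀² + p'² − 2p₀p'cos θ
|Δp⃗|² = (1.2502e-22)² + (7.1866e-23)² − 2·1.2502e-22·7.1866e-23·cos(128°)
|Δp⃗| = 1.7849e-22 kg·m/s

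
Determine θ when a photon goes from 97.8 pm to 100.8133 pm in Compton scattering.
104.00°

First find the wavelength shift:
Δλ = λ' - λ = 100.8133 - 97.8 = 3.0133 pm

Using Δλ = λ_C(1 - cos θ), with λ_C = h/(m_e·c) ≈ 2.42631024 pm:
cos θ = 1 - Δλ/λ_C
cos θ = 1 - 3.0133/2.42631024
cos θ = -0.241927

θ = arccos(-0.241927)
θ = 104.00°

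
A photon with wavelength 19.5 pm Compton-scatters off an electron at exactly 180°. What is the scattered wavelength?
24.3526 pm

Using the Compton formula: λ' = λ + λ_C(1 − cos θ)

For θ = 180°, cos θ = -1 (exact) = -1.0000, so:
1 − cos 180° = 1 − (-1) = 2.0000

Δλ = λ_C × 2.0000 = 2.4263 × 2.0000 = 4.8526 pm

λ' = 19.5 + 4.8526 = 24.3526 pm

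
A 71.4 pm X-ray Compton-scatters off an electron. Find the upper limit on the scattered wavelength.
76.2526 pm (at θ = 180°)

The Compton shift is Δλ = λ_C(1 − cos θ).

Since cos θ ranges from −1 to 1, the factor (1 − cos θ) ranges from 0 to 2; the maximum shift occurs at θ = 180° (backscattering):
Δλ_max = 2λ_C = 2 × 2.4263 pm = 4.8526 pm

Maximum scattered wavelength:
λ'_max = λ₀ + Δλ_max = 71.4 + 4.8526 = 76.2526 pm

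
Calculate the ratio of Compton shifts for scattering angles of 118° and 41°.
118° produces the larger shift by a factor of 5.991

Calculate both shifts using Δλ = λ_C(1 - cos θ):

For θ₁ = 41°:
Δλ₁ = 2.4263 × (1 - cos(41°))
Δλ₁ = 2.4263 × 0.2453
Δλ₁ = 0.5952 pm

For θ₂ = 118°:
Δλ₂ = 2.4263 × (1 - cos(118°))
Δλ₂ = 2.4263 × 1.4695
Δλ₂ = 3.5654 pm

The 118° angle produces the larger shift.
Ratio: 3.5654/0.5952 = 5.991

(Intermediate values are shown rounded; full precision is carried through to the final answer.)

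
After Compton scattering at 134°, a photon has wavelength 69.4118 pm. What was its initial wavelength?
65.3000 pm

From λ' = λ + Δλ, we have λ = λ' - Δλ

First calculate the Compton shift:
Δλ = λ_C(1 - cos θ)
Δλ = 2.4263 × (1 - cos(134°))
Δλ = 2.4263 × 1.6947
Δλ = 4.1118 pm

Initial wavelength:
λ = λ' - Δλ
λ = 69.4118 - 4.1118
λ = 65.3000 pm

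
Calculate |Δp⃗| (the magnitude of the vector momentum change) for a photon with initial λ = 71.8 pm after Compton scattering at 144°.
1.7049e-23 kg·m/s

Photon momentum magnitude is p = h/λ.

Initial momentum:
p₀ = h/λ = 6.6261e-34/7.1800e-11 = 9.2285e-24 kg·m/s

After scattering:
λ' = λ + Δλ = 71.8 + 4.3892 = 76.1892 pm
p' = h/λ' = 6.6261e-34/7.6189e-11 = 8.6969e-24 kg·m/s

Momentum is a vector; the scattered photon's direction makes angle θ = 144° with the incident direction. The magnitude of the vector change Δp⃗ = p⃗₀ − p⃗' is found from the law of cosines:
|Δp⃗|² = p₀² + p'² − 2p₀p'cos θ
|Δp⃗|² = (9.2285e-24)² + (8.6969e-24)² − 2·9.2285e-24·8.6969e-24·cos(144°)
|Δp⃗| = 1.7049e-23 kg·m/s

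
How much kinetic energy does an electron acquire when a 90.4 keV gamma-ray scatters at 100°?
15.5425 keV

By energy conservation: K_e = E_initial - E_final

First find the scattered photon energy:
Initial wavelength: λ = hc/E = 13.7151 pm
Compton shift: Δλ = λ_C(1 - cos(100°)) = 2.8476 pm
Final wavelength: λ' = 13.7151 + 2.8476 = 16.5627 pm
Final photon energy: E' = hc/λ' = 74.8575 keV

Electron kinetic energy:
K_e = E - E' = 90.4000 - 74.8575 = 15.5425 keV

(Intermediate values are shown rounded; full precision is carried through to the final answer.)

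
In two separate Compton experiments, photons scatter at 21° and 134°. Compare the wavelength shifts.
134° produces the larger shift by a factor of 25.514

Calculate both shifts using Δλ = λ_C(1 - cos θ):

For θ₁ = 21°:
Δλ₁ = 2.4263 × (1 - cos(21°))
Δλ₁ = 2.4263 × 0.0664
Δλ₁ = 0.1612 pm

For θ₂ = 134°:
Δλ₂ = 2.4263 × (1 - cos(134°))
Δλ₂ = 2.4263 × 1.6947
Δλ₂ = 4.1118 pm

The 134° angle produces the larger shift.
Ratio: 4.1118/0.1612 = 25.514

(Intermediate values are shown rounded; full precision is carried through to the final answer.)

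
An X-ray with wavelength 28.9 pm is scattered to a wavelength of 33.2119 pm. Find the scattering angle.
141.00°

First find the wavelength shift:
Δλ = λ' - λ = 33.2119 - 28.9 = 4.3119 pm

Using Δλ = λ_C(1 - cos θ), with λ_C = h/(m_e·c) ≈ 2.42631024 pm:
cos θ = 1 - Δλ/λ_C
cos θ = 1 - 4.3119/2.42631024
cos θ = -0.777143

θ = arccos(-0.777143)
θ = 141.00°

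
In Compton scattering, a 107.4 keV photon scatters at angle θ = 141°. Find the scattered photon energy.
78.1936 keV

First convert energy to wavelength:
λ = hc/E, with hc ≈ 1239.842 keV·pm (i.e. 1239.842 eV·nm)

For E = 107.4 keV = 107400 eV:
λ = 1239.842 keV·pm / 107.4 keV
λ = 11.5442 pm

Calculate the Compton shift:
Δλ = λ_C(1 - cos(141°)) = 2.4263 × 1.7771
Δλ = 4.3119 pm

Final wavelength:
λ' = 11.5442 + 4.3119 = 15.8561 pm

Final energy:
E' = hc/λ' = 1239.842 / 15.8561 = 78.1936 keV

(Intermediate values are shown rounded; full precision is carried through to the final answer.)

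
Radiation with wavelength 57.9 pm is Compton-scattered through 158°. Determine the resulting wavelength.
62.5759 pm

Using the Compton scattering formula:
λ' = λ + Δλ = λ + λ_C(1 - cos θ)

Given:
- Initial wavelength λ = 57.9 pm
- Scattering angle θ = 158°
- Compton wavelength λ_C ≈ 2.4263 pm

Calculate the shift:
Δλ = 2.4263 × (1 - cos(158°))
Δλ = 2.4263 × 1.9272
Δλ = 4.6759 pm

Final wavelength:
λ' = 57.9 + 4.6759 = 62.5759 pm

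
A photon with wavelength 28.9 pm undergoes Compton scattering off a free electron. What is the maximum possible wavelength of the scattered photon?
33.7526 pm (at θ = 180°)

The Compton shift is Δλ = λ_C(1 − cos θ).

Since cos θ ranges from −1 to 1, the factor (1 − cos θ) ranges from 0 to 2; the maximum shift occurs at θ = 180° (backscattering):
Δλ_max = 2λ_C = 2 × 2.4263 pm = 4.8526 pm

Maximum scattered wavelength:
λ'_max = λ₀ + Δλ_max = 28.9 + 4.8526 = 33.7526 pm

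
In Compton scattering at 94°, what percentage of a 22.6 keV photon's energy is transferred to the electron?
0.0452 (or 4.52%)

Calculate initial and final photon energies:

Initial: E₀ = 22.6 keV → λ₀ = 54.8603 pm
Compton shift: Δλ = 2.5956 pm
Final wavelength: λ' = 57.4558 pm
Final energy: E' = 21.5790 keV

Fractional energy loss:
(E₀ - E')/E₀ = (22.6000 - 21.5790)/22.6000
= 1.0210/22.6000
= 0.0452
= 4.52%

(Intermediate values are shown rounded; full precision is carried through to the final answer.)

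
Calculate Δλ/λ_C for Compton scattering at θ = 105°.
1.2588 λ_C

The Compton shift formula is:
Δλ = λ_C(1 - cos θ)

Dividing both sides by λ_C:
Δλ/λ_C = 1 - cos θ

For θ = 105°:
Δλ/λ_C = 1 - cos(105°)
Δλ/λ_C = 1 - -0.2588
Δλ/λ_C = 1.2588

This means the shift is 1.2588 × λ_C = 3.0543 pm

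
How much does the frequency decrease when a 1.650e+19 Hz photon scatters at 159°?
3.386e+18 Hz (decrease)

Convert frequency to wavelength (c = 299792458 m/s):
λ₀ = c/f₀ = 299792458/1.650e+19 = 1.8169240e-11 m = 18.1692 pm

Calculate Compton shift:
Δλ = λ_C(1 - cos(159°)) = 4.6915 pm

Final wavelength:
λ' = λ₀ + Δλ = 18.1692 + 4.6915 = 22.8607 pm

Final frequency:
f' = c/λ' = 299792458/2.2860706e-11 = 1.3113876e+19 Hz

Frequency shift (decrease):
Δf = f₀ - f' = 1.650e+19 - 1.3113876e+19 = 3.386e+18 Hz

(Intermediate values are shown rounded; full precision is carried through to the final answer.)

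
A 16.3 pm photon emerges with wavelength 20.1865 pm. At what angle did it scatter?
127.00°

First find the wavelength shift:
Δλ = λ' - λ = 20.1865 - 16.3 = 3.8865 pm

Using Δλ = λ_C(1 - cos θ), with λ_C = h/(m_e·c) ≈ 2.42631024 pm:
cos θ = 1 - Δλ/λ_C
cos θ = 1 - 3.8865/2.42631024
cos θ = -0.601815

θ = arccos(-0.601815)
θ = 127.00°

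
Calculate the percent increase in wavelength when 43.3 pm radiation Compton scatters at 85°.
5.1151%

Calculate the Compton shift:
Δλ = λ_C(1 - cos(85°))
Δλ = 2.4263 × (1 - cos(85°))
Δλ = 2.4263 × 0.9128
Δλ = 2.2148 pm

Percentage change:
(Δλ/λ₀) × 100 = (2.2148/43.3) × 100
= 5.1151%

(Intermediate values are shown rounded; full precision is carried through to the final answer.)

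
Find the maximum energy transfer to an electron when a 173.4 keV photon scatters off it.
70.1040 keV

Maximum energy transfer occurs at θ = 180° (backscattering).

Initial photon: E₀ = 173.4 keV → λ₀ = 7.1502 pm

Maximum Compton shift (at 180°):
Δλ_max = 2λ_C = 2 × 2.4263 = 4.8526 pm

Final wavelength:
λ' = 7.1502 + 4.8526 = 12.0028 pm

Minimum photon energy (maximum energy to electron):
E'_min = hc/λ' = 103.2960 keV

Maximum electron kinetic energy:
K_max = E₀ - E'_min = 173.4000 - 103.2960 = 70.1040 keV

(Intermediate values are shown rounded; full precision is carried through to the final answer.)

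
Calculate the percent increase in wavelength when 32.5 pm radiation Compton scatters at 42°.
1.9176%

Calculate the Compton shift:
Δλ = λ_C(1 - cos(42°))
Δλ = 2.4263 × (1 - cos(42°))
Δλ = 2.4263 × 0.2569
Δλ = 0.6232 pm

Percentage change:
(Δλ/λ₀) × 100 = (0.6232/32.5) × 100
= 1.9176%

(Intermediate values are shown rounded; full precision is carried through to the final answer.)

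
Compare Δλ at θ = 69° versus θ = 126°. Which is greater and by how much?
126° produces the larger shift by a factor of 2.475

Calculate both shifts using Δλ = λ_C(1 - cos θ):

For θ₁ = 69°:
Δλ₁ = 2.4263 × (1 - cos(69°))
Δλ₁ = 2.4263 × 0.6416
Δλ₁ = 1.5568 pm

For θ₂ = 126°:
Δλ₂ = 2.4263 × (1 - cos(126°))
Δλ₂ = 2.4263 × 1.5878
Δλ₂ = 3.8525 pm

The 126° angle produces the larger shift.
Ratio: 3.8525/1.5568 = 2.475

(Intermediate values are shown rounded; full precision is carried through to the final answer.)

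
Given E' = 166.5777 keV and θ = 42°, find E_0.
181.8000 keV

Convert final energy to wavelength (hc ≈ 1239.842 keV·pm):
λ' = hc/E' = 1239.842 / 166.5777 = 7.4430 pm

Calculate the Compton shift:
Δλ = λ_C(1 - cos(42°))
Δλ = 2.4263 × (1 - cos(42°))
Δλ = 0.6232 pm

Initial wavelength:
λ = λ' - Δλ = 7.4430 - 0.6232 = 6.8198 pm

Initial energy:
E = hc/λ = 1239.842 / 6.8198 = 181.8000 keV

(Intermediate values are shown rounded; full precision is carried through to the final answer.)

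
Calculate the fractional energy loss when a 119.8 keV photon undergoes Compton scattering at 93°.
0.1979 (or 19.79%)

Calculate initial and final photon energies:

Initial: E₀ = 119.8 keV → λ₀ = 10.3493 pm
Compton shift: Δλ = 2.5533 pm
Final wavelength: λ' = 12.9026 pm
Final energy: E' = 96.0927 keV

Fractional energy loss:
(E₀ - E')/E₀ = (119.8000 - 96.0927)/119.8000
= 23.7073/119.8000
= 0.1979
= 19.79%

(Intermediate values are shown rounded; full precision is carried through to the final answer.)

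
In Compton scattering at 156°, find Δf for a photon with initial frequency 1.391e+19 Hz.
2.465e+18 Hz (decrease)

Convert frequency to wavelength (c = 299792458 m/s):
λ₀ = c/f₀ = 299792458/1.391e+19 = 2.1552297e-11 m = 21.5523 pm

Calculate Compton shift:
Δλ = λ_C(1 - cos(156°)) = 4.6429 pm

Final wavelength:
λ' = λ₀ + Δλ = 21.5523 + 4.6429 = 26.1952 pm

Final frequency:
f' = c/λ' = 299792458/2.6195152e-11 = 1.1444578e+19 Hz

Frequency shift (decrease):
Δf = f₀ - f' = 1.391e+19 - 1.1444578e+19 = 2.465e+18 Hz

(Intermediate values are shown rounded; full precision is carried through to the final answer.)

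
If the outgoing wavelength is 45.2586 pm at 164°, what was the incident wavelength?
40.5000 pm

From λ' = λ + Δλ, we have λ = λ' - Δλ

First calculate the Compton shift:
Δλ = λ_C(1 - cos θ)
Δλ = 2.4263 × (1 - cos(164°))
Δλ = 2.4263 × 1.9613
Δλ = 4.7586 pm

Initial wavelength:
λ = λ' - Δλ
λ = 45.2586 - 4.7586
λ = 40.5000 pm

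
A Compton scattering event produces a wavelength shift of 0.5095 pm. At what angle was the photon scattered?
37.81°

From the Compton formula Δλ = λ_C(1 - cos θ), we can solve for θ:

cos θ = 1 - Δλ/λ_C

Given:
- Δλ = 0.5095 pm
- λ_C = h/(m_e·c) ≈ 2.42631024 pm

cos θ = 1 - 0.5095/2.42631024
cos θ = 1 - 0.209990
cos θ = 0.790010

θ = arccos(0.790010)
θ = 37.81°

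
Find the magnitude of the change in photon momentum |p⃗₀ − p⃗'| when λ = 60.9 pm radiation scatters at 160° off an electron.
2.0662e-23 kg·m/s

Photon momentum magnitude is p = h/λ.

Initial momentum:
p₀ = h/λ = 6.6261e-34/6.0900e-11 = 1.0880e-23 kg·m/s

After scattering:
λ' = λ + Δλ = 60.9 + 4.7063 = 65.6063 pm
p' = h/λ' = 6.6261e-34/6.5606e-11 = 1.0100e-23 kg·m/s

Momentum is a vector; the scattered photon's direction makes angle θ = 160° with the incident direction. The magnitude of the vector change Δp⃗ = p⃗₀ − p⃗' is found from the law of cosines:
|Δp⃗|² = p₀² + p'² − 2p₀p'cos θ
|Δp⃗|² = (1.0880e-23)² + (1.0100e-23)² − 2·1.0880e-23·1.0100e-23·cos(160°)
|Δp⃗| = 2.0662e-23 kg·m/s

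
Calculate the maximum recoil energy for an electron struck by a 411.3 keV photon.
253.7010 keV

Maximum energy transfer occurs at θ = 180° (backscattering).

Initial photon: E₀ = 411.3 keV → λ₀ = 3.0144 pm

Maximum Compton shift (at 180°):
Δλ_max = 2λ_C = 2 × 2.4263 = 4.8526 pm

Final wavelength:
λ' = 3.0144 + 4.8526 = 7.8671 pm

Minimum photon energy (maximum energy to electron):
E'_min = hc/λ' = 157.5990 keV

Maximum electron kinetic energy:
K_max = E₀ - E'_min = 411.3000 - 157.5990 = 253.7010 keV

(Intermediate values are shown rounded; full precision is carried through to the final answer.)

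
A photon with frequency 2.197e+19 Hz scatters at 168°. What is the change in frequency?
5.717e+18 Hz (decrease)

Convert frequency to wavelength (c = 299792458 m/s):
λ₀ = c/f₀ = 299792458/2.197e+19 = 1.3645537e-11 m = 13.6455 pm

Calculate Compton shift:
Δλ = λ_C(1 - cos(168°)) = 4.7996 pm

Final wavelength:
λ' = λ₀ + Δλ = 13.6455 + 4.7996 = 18.4451 pm

Final frequency:
f' = c/λ' = 299792458/1.8445137e-11 = 1.6253197e+19 Hz

Frequency shift (decrease):
Δf = f₀ - f' = 2.197e+19 - 1.6253197e+19 = 5.717e+18 Hz

(Intermediate values are shown rounded; full precision is carried through to the final answer.)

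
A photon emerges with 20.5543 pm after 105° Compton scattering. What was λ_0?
17.5000 pm

From λ' = λ + Δλ, we have λ = λ' - Δλ

First calculate the Compton shift:
Δλ = λ_C(1 - cos θ)
Δλ = 2.4263 × (1 - cos(105°))
Δλ = 2.4263 × 1.2588
Δλ = 3.0543 pm

Initial wavelength:
λ = λ' - Δλ
λ = 20.5543 - 3.0543
λ = 17.5000 pm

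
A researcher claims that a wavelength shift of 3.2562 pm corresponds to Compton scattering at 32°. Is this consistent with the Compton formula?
No, inconsistent

Calculate the expected shift for θ = 32°:

Δλ_expected = λ_C(1 - cos(32°))
Δλ_expected = 2.4263 × (1 - cos(32°))
Δλ_expected = 2.4263 × 0.1520
Δλ_expected = 0.3687 pm

Given shift: 3.2562 pm
Expected shift: 0.3687 pm
Difference: 2.8875 pm

The values do not match. The given shift corresponds to θ ≈ 110.0°, not 32°.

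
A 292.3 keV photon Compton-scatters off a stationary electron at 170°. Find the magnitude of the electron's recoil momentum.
2.2861e-22 kg·m/s

The electron is initially at rest, so by conservation of momentum:
p⃗_e = p⃗₀ − p⃗'  (incident photon momentum minus scattered photon momentum)

Photon momentum magnitudes (p = h/λ = E/c):
λ₀ = hc/E₀ = 4.2417 pm → p₀ = h/λ₀ = 1.5621e-22 kg·m/s
Δλ = λ_C(1 − cos 170°) = 4.8158 pm
λ' = 9.0574 pm → p' = h/λ' = 7.3156e-23 kg·m/s

The scattered photon makes angle θ = 170° with the incident direction, so by the law of cosines:
|p⃗_e|² = p₀² + p'² − 2p₀p'cos θ
|p⃗_e|² = (1.5621e-22)² + (7.3156e-23)² − 2·1.5621e-22·7.3156e-23·cos(170°)
|p⃗_e| = 2.2861e-22 kg·m/s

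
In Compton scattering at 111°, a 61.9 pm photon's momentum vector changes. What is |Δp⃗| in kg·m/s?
1.7200e-23 kg·m/s

Photon momentum magnitude is p = h/λ.

Initial momentum:
p₀ = h/λ = 6.6261e-34/6.1900e-11 = 1.0704e-23 kg·m/s

After scattering:
λ' = λ + Δλ = 61.9 + 3.2958 = 65.1958 pm
p' = h/λ' = 6.6261e-34/6.5196e-11 = 1.0163e-23 kg·m/s

Momentum is a vector; the scattered photon's direction makes angle θ = 111° with the incident direction. The magnitude of the vector change Δp⃗ = p⃗₀ − p⃗' is found from the law of cosines:
|Δp⃗|² = p₀² + p'² − 2p₀p'cos θ
|Δp⃗|² = (1.0704e-23)² + (1.0163e-23)² − 2·1.0704e-23·1.0163e-23·cos(111°)
|Δp⃗| = 1.7200e-23 kg·m/s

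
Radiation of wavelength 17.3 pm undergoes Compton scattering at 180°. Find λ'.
22.1526 pm

Using the Compton formula: λ' = λ + λ_C(1 − cos θ)

For θ = 180°, cos θ = -1 (exact) = -1.0000, so:
1 − cos 180° = 1 − (-1) = 2.0000

Δλ = λ_C × 2.0000 = 2.4263 × 2.0000 = 4.8526 pm

λ' = 17.3 + 4.8526 = 22.1526 pm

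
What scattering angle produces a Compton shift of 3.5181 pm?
116.74°

From the Compton formula Δλ = λ_C(1 - cos θ), we can solve for θ:

cos θ = 1 - Δλ/λ_C

Given:
- Δλ = 3.5181 pm
- λ_C = h/(m_e·c) ≈ 2.42631024 pm

cos θ = 1 - 3.5181/2.42631024
cos θ = 1 - 1.449979
cos θ = -0.449979

θ = arccos(-0.449979)
θ = 116.74°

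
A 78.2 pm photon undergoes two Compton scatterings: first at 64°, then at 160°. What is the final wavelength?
84.2690 pm

Apply Compton shift twice:

First scattering at θ₁ = 64°:
Δλ₁ = λ_C(1 - cos(64°))
Δλ₁ = 2.4263 × 0.5616
Δλ₁ = 1.3627 pm

After first scattering:
λ₁ = 78.2 + 1.3627 = 79.5627 pm

Second scattering at θ₂ = 160°:
Δλ₂ = λ_C(1 - cos(160°))
Δλ₂ = 2.4263 × 1.9397
Δλ₂ = 4.7063 pm

Final wavelength:
λ₂ = 79.5627 + 4.7063 = 84.2690 pm

Total shift: Δλ_total = 1.3627 + 4.7063 = 6.0690 pm

(Intermediate values are shown rounded; full precision is carried through to the final answer.)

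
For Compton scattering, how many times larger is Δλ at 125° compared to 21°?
125° produces the larger shift by a factor of 23.691

Calculate both shifts using Δλ = λ_C(1 - cos θ):

For θ₁ = 21°:
Δλ₁ = 2.4263 × (1 - cos(21°))
Δλ₁ = 2.4263 × 0.0664
Δλ₁ = 0.1612 pm

For θ₂ = 125°:
Δλ₂ = 2.4263 × (1 - cos(125°))
Δλ₂ = 2.4263 × 1.5736
Δλ₂ = 3.8180 pm

The 125° angle produces the larger shift.
Ratio: 3.8180/0.1612 = 23.691

(Intermediate values are shown rounded; full precision is carried through to the final answer.)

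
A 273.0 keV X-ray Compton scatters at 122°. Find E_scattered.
150.2182 keV

First convert energy to wavelength:
λ = hc/E, with hc ≈ 1239.842 keV·pm (i.e. 1239.842 eV·nm)

For E = 273.0 keV = 273000 eV:
λ = 1239.842 keV·pm / 273.0 keV
λ = 4.5415 pm

Calculate the Compton shift:
Δλ = λ_C(1 - cos(122°)) = 2.4263 × 1.5299
Δλ = 3.7121 pm

Final wavelength:
λ' = 4.5415 + 3.7121 = 8.2536 pm

Final energy:
E' = hc/λ' = 1239.842 / 8.2536 = 150.2182 keV

(Intermediate values are shown rounded; full precision is carried through to the final answer.)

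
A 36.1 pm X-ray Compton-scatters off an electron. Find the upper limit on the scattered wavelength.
40.9526 pm (at θ = 180°)

The Compton shift is Δλ = λ_C(1 − cos θ).

Since cos θ ranges from −1 to 1, the factor (1 − cos θ) ranges from 0 to 2; the maximum shift occurs at θ = 180° (backscattering):
Δλ_max = 2λ_C = 2 × 2.4263 pm = 4.8526 pm

Maximum scattered wavelength:
λ'_max = λ₀ + Δλ_max = 36.1 + 4.8526 = 40.9526 pm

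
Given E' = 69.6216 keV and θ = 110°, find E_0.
85.2000 keV

Convert final energy to wavelength (hc ≈ 1239.842 keV·pm):
λ' = hc/E' = 1239.842 / 69.6216 = 17.8083 pm

Calculate the Compton shift:
Δλ = λ_C(1 - cos(110°))
Δλ = 2.4263 × (1 - cos(110°))
Δλ = 3.2562 pm

Initial wavelength:
λ = λ' - Δλ = 17.8083 - 3.2562 = 14.5521 pm

Initial energy:
E = hc/λ = 1239.842 / 14.5521 = 85.2000 keV

(Intermediate values are shown rounded; full precision is carried through to the final answer.)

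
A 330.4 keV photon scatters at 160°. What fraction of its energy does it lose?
0.5564 (or 55.64%)

Calculate initial and final photon energies:

Initial: E₀ = 330.4 keV → λ₀ = 3.7525 pm
Compton shift: Δλ = 4.7063 pm
Final wavelength: λ' = 8.4588 pm
Final energy: E' = 146.5734 keV

Fractional energy loss:
(E₀ - E')/E₀ = (330.4000 - 146.5734)/330.4000
= 183.8266/330.4000
= 0.5564
= 55.64%

(Intermediate values are shown rounded; full precision is carried through to the final answer.)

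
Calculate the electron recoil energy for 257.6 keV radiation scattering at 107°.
101.6204 keV

By energy conservation: K_e = E_initial - E_final

First find the scattered photon energy:
Initial wavelength: λ = hc/E = 4.8131 pm
Compton shift: Δλ = λ_C(1 - cos(107°)) = 3.1357 pm
Final wavelength: λ' = 4.8131 + 3.1357 = 7.9487 pm
Final photon energy: E' = hc/λ' = 155.9796 keV

Electron kinetic energy:
K_e = E - E' = 257.6000 - 155.9796 = 101.6204 keV

(Intermediate values are shown rounded; full precision is carried through to the final answer.)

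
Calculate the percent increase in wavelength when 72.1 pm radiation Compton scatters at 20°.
0.2029%

Calculate the Compton shift:
Δλ = λ_C(1 - cos(20°))
Δλ = 2.4263 × (1 - cos(20°))
Δλ = 2.4263 × 0.0603
Δλ = 0.1463 pm

Percentage change:
(Δλ/λ₀) × 100 = (0.1463/72.1) × 100
= 0.2029%

(Intermediate values are shown rounded; full precision is carried through to the final answer.)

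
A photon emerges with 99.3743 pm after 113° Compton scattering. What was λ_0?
96.0000 pm

From λ' = λ + Δλ, we have λ = λ' - Δλ

First calculate the Compton shift:
Δλ = λ_C(1 - cos θ)
Δλ = 2.4263 × (1 - cos(113°))
Δλ = 2.4263 × 1.3907
Δλ = 3.3743 pm

Initial wavelength:
λ = λ' - Δλ
λ = 99.3743 - 3.3743
λ = 96.0000 pm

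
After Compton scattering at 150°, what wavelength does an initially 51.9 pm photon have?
56.4276 pm

Using the Compton formula: λ' = λ + λ_C(1 − cos θ)

For θ = 150°, cos θ = -√3/2 (exact) ≈ -0.8660, so:
1 − cos 150° = 1 − (-√3/2) ≈ 1.8660

Δλ = λ_C × 1.8660 = 2.4263 × 1.8660 = 4.5276 pm

λ' = 51.9 + 4.5276 = 56.4276 pm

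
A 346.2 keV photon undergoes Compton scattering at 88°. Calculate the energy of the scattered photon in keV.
209.3295 keV

First convert energy to wavelength:
λ = hc/E, with hc ≈ 1239.842 keV·pm (i.e. 1239.842 eV·nm)

For E = 346.2 keV = 346200 eV:
λ = 1239.842 keV·pm / 346.2 keV
λ = 3.5813 pm

Calculate the Compton shift:
Δλ = λ_C(1 - cos(88°)) = 2.4263 × 0.9651
Δλ = 2.3416 pm

Final wavelength:
λ' = 3.5813 + 2.3416 = 5.9229 pm

Final energy:
E' = hc/λ' = 1239.842 / 5.9229 = 209.3295 keV

(Intermediate values are shown rounded; full precision is carried through to the final answer.)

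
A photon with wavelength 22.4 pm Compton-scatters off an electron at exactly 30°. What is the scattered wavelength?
22.7251 pm

Using the Compton formula: λ' = λ + λ_C(1 − cos θ)

For θ = 30°, cos θ = √3/2 (exact) ≈ 0.8660, so:
1 − cos 30° = 1 − (√3/2) ≈ 0.1340

Δλ = λ_C × 0.1340 = 2.4263 × 0.1340 = 0.3251 pm

λ' = 22.4 + 0.3251 = 22.7251 pm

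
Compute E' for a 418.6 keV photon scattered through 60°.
296.9658 keV

First convert energy to wavelength:
λ = hc/E, with hc ≈ 1239.842 keV·pm (i.e. 1239.842 eV·nm)

For E = 418.6 keV = 418600 eV:
λ = 1239.842 keV·pm / 418.6 keV
λ = 2.9619 pm

Calculate the Compton shift:
Δλ = λ_C(1 - cos(60°)) = 2.4263 × 0.5000
Δλ = 1.2132 pm

Final wavelength:
λ' = 2.9619 + 1.2132 = 4.1750 pm

Final energy:
E' = hc/λ' = 1239.842 / 4.1750 = 296.9658 keV

(Intermediate values are shown rounded; full precision is carried through to the final answer.)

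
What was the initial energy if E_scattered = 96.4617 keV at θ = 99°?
123.4001 keV

Convert final energy to wavelength (hc ≈ 1239.842 keV·pm):
λ' = hc/E' = 1239.842 / 96.4617 = 12.8532 pm

Calculate the Compton shift:
Δλ = λ_C(1 - cos(99°))
Δλ = 2.4263 × (1 - cos(99°))
Δλ = 2.8059 pm

Initial wavelength:
λ = λ' - Δλ = 12.8532 - 2.8059 = 10.0473 pm

Initial energy:
E = hc/λ = 1239.842 / 10.0473 = 123.4001 keV

(Intermediate values are shown rounded; full precision is carried through to the final answer.)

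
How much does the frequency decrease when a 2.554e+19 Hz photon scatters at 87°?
4.183e+18 Hz (decrease)

Convert frequency to wavelength (c = 299792458 m/s):
λ₀ = c/f₀ = 299792458/2.554e+19 = 1.1738154e-11 m = 11.7382 pm

Calculate Compton shift:
Δλ = λ_C(1 - cos(87°)) = 2.2993 pm

Final wavelength:
λ' = λ₀ + Δλ = 11.7382 + 2.2993 = 14.0375 pm

Final frequency:
f' = c/λ' = 299792458/1.4037481e-11 = 2.1356571e+19 Hz

Frequency shift (decrease):
Δf = f₀ - f' = 2.554e+19 - 2.1356571e+19 = 4.183e+18 Hz

(Intermediate values are shown rounded; full precision is carried through to the final answer.)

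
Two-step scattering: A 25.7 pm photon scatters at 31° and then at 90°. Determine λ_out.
28.4729 pm

Apply Compton shift twice:

First scattering at θ₁ = 31°:
Δλ₁ = λ_C(1 - cos(31°))
Δλ₁ = 2.4263 × 0.1428
Δλ₁ = 0.3466 pm

After first scattering:
λ₁ = 25.7 + 0.3466 = 26.0466 pm

Second scattering at θ₂ = 90°:
Δλ₂ = λ_C(1 - cos(90°))
Δλ₂ = 2.4263 × 1.0000
Δλ₂ = 2.4263 pm

Final wavelength:
λ₂ = 26.0466 + 2.4263 = 28.4729 pm

Total shift: Δλ_total = 0.3466 + 2.4263 = 2.7729 pm

(Intermediate values are shown rounded; full precision is carried through to the final answer.)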